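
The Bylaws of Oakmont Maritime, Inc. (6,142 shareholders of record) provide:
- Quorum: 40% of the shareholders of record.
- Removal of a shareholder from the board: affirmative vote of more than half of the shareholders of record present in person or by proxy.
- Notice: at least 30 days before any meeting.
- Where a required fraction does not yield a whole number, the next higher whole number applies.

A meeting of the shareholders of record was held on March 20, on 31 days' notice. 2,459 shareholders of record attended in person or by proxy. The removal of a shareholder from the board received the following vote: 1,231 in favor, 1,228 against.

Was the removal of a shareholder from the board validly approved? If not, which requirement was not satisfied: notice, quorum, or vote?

Notice: 31 days given; 30 required. Satisfied.
Quorum: 40% of 6,142 = 2,456.80, rounded up to 2,457; 2,459 present. Satisfied.
Vote: requires a majority of those present (2,459); a majority of 2459 is 1230, so 1,230 needed; 1,231 in favor. Satisfied.

Valid — all requirements satisfied.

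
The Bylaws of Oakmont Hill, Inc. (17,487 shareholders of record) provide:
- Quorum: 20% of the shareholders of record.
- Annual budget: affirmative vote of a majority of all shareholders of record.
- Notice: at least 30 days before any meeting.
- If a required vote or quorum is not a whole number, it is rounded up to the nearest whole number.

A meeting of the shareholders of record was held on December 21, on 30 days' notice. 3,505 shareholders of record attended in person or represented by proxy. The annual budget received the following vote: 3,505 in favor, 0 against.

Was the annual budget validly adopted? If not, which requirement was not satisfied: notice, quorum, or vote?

Invalid — vote requirement not satisfied.

Notice: 30 days given; 30 required. Satisfied.
Quorum: 20% of 17,487 = 3,497.40, rounded up to 3,498; 3,505 present. Satisfied.
Vote: requires a majority of all shareholders of record (17,487); a majority of 17487 is 8744, so 8,744 needed; 3,505 in favor. Not satisfied.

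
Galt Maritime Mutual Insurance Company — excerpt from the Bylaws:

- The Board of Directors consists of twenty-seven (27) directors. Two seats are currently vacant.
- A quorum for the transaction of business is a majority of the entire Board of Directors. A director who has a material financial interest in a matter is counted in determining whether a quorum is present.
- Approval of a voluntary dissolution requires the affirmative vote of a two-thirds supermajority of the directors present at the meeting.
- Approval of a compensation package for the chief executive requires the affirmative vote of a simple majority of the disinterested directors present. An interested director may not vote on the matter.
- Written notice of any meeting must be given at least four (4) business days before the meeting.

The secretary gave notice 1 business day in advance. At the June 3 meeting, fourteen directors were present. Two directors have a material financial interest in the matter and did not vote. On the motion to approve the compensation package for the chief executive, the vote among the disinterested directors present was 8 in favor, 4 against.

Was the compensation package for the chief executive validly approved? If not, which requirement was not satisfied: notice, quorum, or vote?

Invalid — notice requirement not satisfied.

Notice: 1 business day given; 4 required (1 < 4). Not satisfied.
Quorum: 14 present (interested directors count toward quorum); quorum is 14. Satisfied.
Vote: the compensation package for the chief executive requires a majority of the disinterested directors present (14 − 2 = 12). A majority of 12 is 7, so 7 affirmative votes are needed; 8 voted in favor. Satisfied.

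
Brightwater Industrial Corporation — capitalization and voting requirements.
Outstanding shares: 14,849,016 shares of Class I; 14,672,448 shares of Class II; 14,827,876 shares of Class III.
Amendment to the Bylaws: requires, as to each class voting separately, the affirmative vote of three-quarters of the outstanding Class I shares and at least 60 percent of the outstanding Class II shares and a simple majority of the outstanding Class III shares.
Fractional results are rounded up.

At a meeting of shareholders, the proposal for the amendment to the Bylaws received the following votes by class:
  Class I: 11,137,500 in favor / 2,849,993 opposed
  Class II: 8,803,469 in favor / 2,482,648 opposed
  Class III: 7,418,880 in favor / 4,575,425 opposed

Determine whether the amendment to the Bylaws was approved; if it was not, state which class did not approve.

Class I: 3/4 of 14849016 = 11136762; 11,136,762 required, 11,137,500 in favor — approved.
Class II: 3/5 of 14672448 = 8803468.80, rounded up to 8803469; 8,803,469 required, 8,803,469 in favor — approved.
Class III: a majority of 14827876 is 7413939; 7,413,939 required, 7,418,880 in favor — approved.

Approved — every class gave the required vote.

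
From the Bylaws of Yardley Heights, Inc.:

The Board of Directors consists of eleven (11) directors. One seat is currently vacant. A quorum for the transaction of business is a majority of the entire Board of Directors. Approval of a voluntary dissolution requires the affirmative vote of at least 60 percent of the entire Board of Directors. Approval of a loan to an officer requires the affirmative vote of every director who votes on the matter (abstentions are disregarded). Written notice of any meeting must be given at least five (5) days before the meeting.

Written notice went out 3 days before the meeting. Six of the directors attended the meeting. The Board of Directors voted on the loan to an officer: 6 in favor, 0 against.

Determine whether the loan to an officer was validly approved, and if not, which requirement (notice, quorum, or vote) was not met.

Notice: 3 days given; 5 required (3 < 5). Not satisfied.
Quorum: 6 present; quorum is 6. Satisfied.
Vote: the loan to an officer requires the unanimous vote of the votes cast (6). Unanimous means all 6, so 6 affirmative votes are needed; 6 voted in favor. Satisfied.

Invalid — notice requirement not satisfied.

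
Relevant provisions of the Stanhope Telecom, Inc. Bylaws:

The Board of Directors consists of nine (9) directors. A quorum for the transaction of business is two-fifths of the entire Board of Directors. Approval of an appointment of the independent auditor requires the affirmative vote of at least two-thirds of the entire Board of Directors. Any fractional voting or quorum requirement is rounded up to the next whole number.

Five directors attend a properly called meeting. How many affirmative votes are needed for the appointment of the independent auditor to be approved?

The appointment of the independent auditor requires two-thirds of the entire Board of Directors (9).
2/3 of 9 = 6.
(Only 5 can vote, so the appointment of the independent auditor cannot pass at this meeting, but the required vote is still 6.)

6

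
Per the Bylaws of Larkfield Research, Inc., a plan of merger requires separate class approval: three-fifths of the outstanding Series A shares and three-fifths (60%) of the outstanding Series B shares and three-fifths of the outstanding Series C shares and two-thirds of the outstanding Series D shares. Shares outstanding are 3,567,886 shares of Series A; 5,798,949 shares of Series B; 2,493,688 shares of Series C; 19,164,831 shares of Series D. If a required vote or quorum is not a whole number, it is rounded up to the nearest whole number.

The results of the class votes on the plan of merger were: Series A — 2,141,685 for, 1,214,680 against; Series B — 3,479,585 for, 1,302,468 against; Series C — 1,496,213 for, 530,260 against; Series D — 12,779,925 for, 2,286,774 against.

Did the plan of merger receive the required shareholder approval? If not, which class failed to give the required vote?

Approved — every class gave the required vote.

Series A: 3/5 of 3567886 = 2140731.60, rounded up to 2140732; 2,140,732 required, 2,141,685 in favor — approved.
Series B: 3/5 of 5798949 = 3479369.40, rounded up to 3479370; 3,479,370 required, 3,479,585 in favor — approved.
Series C: 3/5 of 2493688 = 1496212.80, rounded up to 1496213; 1,496,213 required, 1,496,213 in favor — approved.
Series D: 2/3 of 19164831 = 12776554; 12,776,554 required, 12,779,925 in favor — approved.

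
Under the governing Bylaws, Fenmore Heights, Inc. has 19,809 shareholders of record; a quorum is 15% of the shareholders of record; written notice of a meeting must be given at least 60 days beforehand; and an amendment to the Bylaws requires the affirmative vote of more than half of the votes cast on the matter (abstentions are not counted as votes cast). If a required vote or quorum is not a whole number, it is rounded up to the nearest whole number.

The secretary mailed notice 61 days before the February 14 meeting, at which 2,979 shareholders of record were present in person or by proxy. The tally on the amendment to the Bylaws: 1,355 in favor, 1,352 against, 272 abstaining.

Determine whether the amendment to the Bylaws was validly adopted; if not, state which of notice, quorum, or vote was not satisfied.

Valid — all requirements satisfied.

Notice: 61 days given; 60 required. Satisfied.
Quorum: 15% of 19,809 = 2,971.35, rounded up to 2,972; 2,979 present. Satisfied.
Vote: requires a majority of the votes cast (2,979 − 272 abstaining = 2,707); a majority of 2707 is 1354, so 1,354 needed; 1,355 in favor. Satisfied.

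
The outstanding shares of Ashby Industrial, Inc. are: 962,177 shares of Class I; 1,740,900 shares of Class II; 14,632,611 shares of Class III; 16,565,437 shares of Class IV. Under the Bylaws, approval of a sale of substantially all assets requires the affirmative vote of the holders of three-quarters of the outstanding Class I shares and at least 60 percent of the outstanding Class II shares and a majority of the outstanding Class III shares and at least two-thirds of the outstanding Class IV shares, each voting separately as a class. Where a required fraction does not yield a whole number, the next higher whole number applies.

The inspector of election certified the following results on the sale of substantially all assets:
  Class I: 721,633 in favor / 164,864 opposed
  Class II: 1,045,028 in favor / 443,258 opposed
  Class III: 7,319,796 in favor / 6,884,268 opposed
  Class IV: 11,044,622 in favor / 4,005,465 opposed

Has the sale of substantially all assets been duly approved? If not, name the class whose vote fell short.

Approved — every class gave the required vote.

Class I: 3/4 of 962177 = 721632.75, rounded up to 721633; 721,633 required, 721,633 in favor — approved.
Class II: 3/5 of 1740900 = 1044540; 1,044,540 required, 1,045,028 in favor — approved.
Class III: a majority of 14632611 is 7316306; 7,316,306 required, 7,319,796 in favor — approved.
Class IV: 2/3 of 16565437 = 11043624.67, rounded up to 11043625; 11,043,625 required, 11,044,622 in favor — approved.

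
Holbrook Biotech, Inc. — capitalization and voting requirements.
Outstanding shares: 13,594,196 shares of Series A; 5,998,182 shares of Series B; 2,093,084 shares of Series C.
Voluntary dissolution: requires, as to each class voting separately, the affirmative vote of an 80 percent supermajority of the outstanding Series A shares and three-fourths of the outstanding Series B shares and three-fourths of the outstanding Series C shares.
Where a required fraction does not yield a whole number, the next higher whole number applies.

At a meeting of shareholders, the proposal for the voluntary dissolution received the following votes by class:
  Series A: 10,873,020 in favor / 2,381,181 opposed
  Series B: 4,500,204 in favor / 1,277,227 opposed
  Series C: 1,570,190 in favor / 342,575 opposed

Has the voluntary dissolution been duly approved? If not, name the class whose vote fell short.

Series A: 4/5 of 13594196 = 10875356.80, rounded up to 10875357; 10,875,357 required, 10,873,020 in favor — not approved.
Series B: 3/4 of 5998182 = 4498636.50, rounded up to 4498637; 4,498,637 required, 4,500,204 in favor — approved.
Series C: 3/4 of 2093084 = 1569813; 1,569,813 required, 1,570,190 in favor — approved.

Not approved — the Series A shares did not give the required vote.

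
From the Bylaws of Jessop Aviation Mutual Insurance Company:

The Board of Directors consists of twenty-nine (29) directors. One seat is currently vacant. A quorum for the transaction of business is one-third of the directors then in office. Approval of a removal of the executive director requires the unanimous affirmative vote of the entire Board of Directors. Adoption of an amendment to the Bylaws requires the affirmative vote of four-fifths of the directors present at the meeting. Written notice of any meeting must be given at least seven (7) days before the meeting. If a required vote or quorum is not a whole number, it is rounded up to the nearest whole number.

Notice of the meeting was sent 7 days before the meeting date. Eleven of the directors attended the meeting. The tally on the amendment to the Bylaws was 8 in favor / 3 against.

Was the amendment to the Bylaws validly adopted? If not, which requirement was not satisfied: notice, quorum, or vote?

Invalid — vote requirement not satisfied.

Notice: 7 days given; 7 required (7 ≥ 7). Satisfied.
Quorum: 11 present; quorum is 10. Satisfied.
Vote: the amendment to the Bylaws requires four-fifths of the directors present (11). 4/5 of 11 = 8.80, rounded up to 9, so 9 affirmative votes are needed; 8 voted in favor. Not satisfied.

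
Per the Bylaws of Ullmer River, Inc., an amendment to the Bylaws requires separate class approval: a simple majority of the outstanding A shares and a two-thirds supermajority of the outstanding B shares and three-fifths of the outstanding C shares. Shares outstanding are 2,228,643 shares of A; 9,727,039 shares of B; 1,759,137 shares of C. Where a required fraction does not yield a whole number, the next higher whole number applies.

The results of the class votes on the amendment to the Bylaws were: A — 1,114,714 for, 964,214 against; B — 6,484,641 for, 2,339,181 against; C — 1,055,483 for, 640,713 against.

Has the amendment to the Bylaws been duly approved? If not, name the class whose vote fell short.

A: a majority of 2228643 is 1114322; 1,114,322 required, 1,114,714 in favor — approved.
B: 2/3 of 9727039 = 6484692.67, rounded up to 6484693; 6,484,693 required, 6,484,641 in favor — not approved.
C: 3/5 of 1759137 = 1055482.20, rounded up to 1055483; 1,055,483 required, 1,055,483 in favor — approved.

Not approved — the B shares did not give the required vote.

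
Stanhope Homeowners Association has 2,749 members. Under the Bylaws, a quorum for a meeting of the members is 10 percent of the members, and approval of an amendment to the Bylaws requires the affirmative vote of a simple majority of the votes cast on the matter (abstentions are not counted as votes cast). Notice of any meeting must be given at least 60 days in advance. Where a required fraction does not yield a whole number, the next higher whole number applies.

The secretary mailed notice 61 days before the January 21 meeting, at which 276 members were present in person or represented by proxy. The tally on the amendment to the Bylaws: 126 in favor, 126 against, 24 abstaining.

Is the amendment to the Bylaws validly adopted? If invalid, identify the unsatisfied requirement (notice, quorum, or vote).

Notice: 61 days given; 60 required. Satisfied.
Quorum: 10% of 2,749 = 274.90, rounded up to 275; 276 present. Satisfied.
Vote: requires a majority of the votes cast (276 − 24 abstaining = 252); a majority of 252 is 127, so 127 needed; 126 in favor. Not satisfied.

Invalid — vote requirement not satisfied.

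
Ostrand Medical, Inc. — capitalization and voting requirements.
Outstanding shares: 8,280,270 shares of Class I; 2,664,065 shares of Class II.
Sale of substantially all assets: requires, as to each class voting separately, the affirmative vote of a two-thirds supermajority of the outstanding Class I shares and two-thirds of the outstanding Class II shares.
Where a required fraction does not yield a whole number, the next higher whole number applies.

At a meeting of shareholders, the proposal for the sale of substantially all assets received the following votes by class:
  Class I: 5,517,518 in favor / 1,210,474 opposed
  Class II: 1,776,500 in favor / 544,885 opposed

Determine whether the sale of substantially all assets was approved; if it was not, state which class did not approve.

Class I: 2/3 of 8280270 = 5520180; 5,520,180 required, 5,517,518 in favor — not approved.
Class II: 2/3 of 2664065 = 1776043.33, rounded up to 1776044; 1,776,044 required, 1,776,500 in favor — approved.

Not approved — the Class I shares did not give the required vote.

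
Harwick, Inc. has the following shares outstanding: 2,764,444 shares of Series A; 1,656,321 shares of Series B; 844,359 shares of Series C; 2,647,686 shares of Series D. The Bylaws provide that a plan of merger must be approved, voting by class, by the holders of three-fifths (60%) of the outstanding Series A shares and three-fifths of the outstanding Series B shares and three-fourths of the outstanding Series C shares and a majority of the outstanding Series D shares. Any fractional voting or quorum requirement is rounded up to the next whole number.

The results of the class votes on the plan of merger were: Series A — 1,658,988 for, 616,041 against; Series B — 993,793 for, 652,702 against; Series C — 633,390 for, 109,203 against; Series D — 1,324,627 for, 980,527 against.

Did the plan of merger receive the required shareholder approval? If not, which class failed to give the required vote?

Approved — every class gave the required vote.

Series A: 3/5 of 2764444 = 1658666.40, rounded up to 1658667; 1,658,667 required, 1,658,988 in favor — approved.
Series B: 3/5 of 1656321 = 993792.60, rounded up to 993793; 993,793 required, 993,793 in favor — approved.
Series C: 3/4 of 844359 = 633269.25, rounded up to 633270; 633,270 required, 633,390 in favor — approved.
Series D: a majority of 2647686 is 1323844; 1,323,844 required, 1,324,627 in favor — approved.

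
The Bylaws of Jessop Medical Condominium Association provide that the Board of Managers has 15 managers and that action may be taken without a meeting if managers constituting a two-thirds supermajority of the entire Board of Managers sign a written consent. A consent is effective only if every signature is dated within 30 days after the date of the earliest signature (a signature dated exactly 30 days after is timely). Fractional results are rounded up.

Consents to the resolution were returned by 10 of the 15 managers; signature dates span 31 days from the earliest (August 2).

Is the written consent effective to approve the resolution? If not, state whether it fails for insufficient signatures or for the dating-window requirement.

Signatures required: a two-thirds supermajority of 15 — 2/3 of 15 = 10, so 10 needed; 10 signed. Sufficient.
Dating window: the latest signature is 31 days after the earliest; the limit is 30 days. Outside the window.

Not effective — dating-window requirement not satisfied.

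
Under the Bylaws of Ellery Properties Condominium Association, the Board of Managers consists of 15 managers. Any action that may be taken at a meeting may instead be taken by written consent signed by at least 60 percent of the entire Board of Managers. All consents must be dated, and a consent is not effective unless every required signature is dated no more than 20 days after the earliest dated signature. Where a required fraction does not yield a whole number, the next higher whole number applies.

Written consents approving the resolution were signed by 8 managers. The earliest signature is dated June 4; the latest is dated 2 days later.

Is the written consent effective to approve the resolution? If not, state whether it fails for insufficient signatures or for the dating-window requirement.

Signatures required: at least 60 percent of 15 — 3/5 of 15 = 9, so 9 needed; 8 signed. Insufficient.
Dating window: the latest signature is 2 days after the earliest; the limit is 20 days. Within the window.

Not effective — insufficient signatures.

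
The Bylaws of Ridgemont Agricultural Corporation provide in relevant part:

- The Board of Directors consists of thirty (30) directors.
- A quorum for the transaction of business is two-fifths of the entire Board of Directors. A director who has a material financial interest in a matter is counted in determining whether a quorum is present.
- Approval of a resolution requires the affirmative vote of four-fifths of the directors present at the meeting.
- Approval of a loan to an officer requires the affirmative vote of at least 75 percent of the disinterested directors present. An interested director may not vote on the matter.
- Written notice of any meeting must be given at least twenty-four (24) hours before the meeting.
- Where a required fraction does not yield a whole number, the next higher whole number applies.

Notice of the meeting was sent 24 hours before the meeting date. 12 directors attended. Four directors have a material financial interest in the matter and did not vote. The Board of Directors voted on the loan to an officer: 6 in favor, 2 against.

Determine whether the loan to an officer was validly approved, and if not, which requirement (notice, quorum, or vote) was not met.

Notice: 24 hours given; 24 required (24 ≥ 24). Satisfied.
Quorum: 12 present (interested directors count toward quorum); quorum is 12. Satisfied.
Vote: the loan to an officer requires three-fourths of the disinterested directors present (12 − 4 = 8). 3/4 of 8 = 6, so 6 affirmative votes are needed; 6 voted in favor. Satisfied.

Valid — all requirements satisfied.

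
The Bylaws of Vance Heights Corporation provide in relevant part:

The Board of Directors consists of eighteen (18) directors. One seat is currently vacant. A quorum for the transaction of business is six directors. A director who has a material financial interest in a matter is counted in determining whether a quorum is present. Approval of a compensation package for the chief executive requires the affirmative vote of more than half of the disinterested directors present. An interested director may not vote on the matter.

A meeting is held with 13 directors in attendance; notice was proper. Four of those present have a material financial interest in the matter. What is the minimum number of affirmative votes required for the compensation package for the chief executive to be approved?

The compensation package for the chief executive requires a majority of the disinterested directors present (13 − 4 = 9).
A majority of 9 is 5.

5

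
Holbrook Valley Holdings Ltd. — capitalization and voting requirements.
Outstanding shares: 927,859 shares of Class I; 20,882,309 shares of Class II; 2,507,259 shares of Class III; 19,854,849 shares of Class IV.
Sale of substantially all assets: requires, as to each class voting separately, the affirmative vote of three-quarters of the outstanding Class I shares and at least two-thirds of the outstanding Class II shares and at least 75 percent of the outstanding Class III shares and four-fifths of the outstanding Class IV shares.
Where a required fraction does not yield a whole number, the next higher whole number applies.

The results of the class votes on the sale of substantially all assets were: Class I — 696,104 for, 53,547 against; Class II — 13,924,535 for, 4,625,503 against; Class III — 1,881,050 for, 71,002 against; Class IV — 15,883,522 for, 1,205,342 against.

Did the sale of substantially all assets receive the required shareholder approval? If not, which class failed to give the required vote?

Not approved — the Class IV shares did not give the required vote.

Class I: 3/4 of 927859 = 695894.25, rounded up to 695895; 695,895 required, 696,104 in favor — approved.
Class II: 2/3 of 20882309 = 13921539.33, rounded up to 13921540; 13,921,540 required, 13,924,535 in favor — approved.
Class III: 3/4 of 2507259 = 1880444.25, rounded up to 1880445; 1,880,445 required, 1,881,050 in favor — approved.
Class IV: 4/5 of 19854849 = 15883879.20, rounded up to 15883880; 15,883,880 required, 15,883,522 in favor — not approved.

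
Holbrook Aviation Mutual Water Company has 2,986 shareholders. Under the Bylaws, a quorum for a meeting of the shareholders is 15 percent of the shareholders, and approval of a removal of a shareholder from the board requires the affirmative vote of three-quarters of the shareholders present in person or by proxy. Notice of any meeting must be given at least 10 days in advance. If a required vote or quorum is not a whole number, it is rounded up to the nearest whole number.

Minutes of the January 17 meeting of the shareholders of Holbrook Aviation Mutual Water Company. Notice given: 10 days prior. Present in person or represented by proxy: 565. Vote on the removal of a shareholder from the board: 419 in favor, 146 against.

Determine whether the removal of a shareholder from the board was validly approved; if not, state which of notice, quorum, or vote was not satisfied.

Notice: 10 days given; 10 required. Satisfied.
Quorum: 15% of 2,986 = 447.90, rounded up to 448; 565 present. Satisfied.
Vote: requires three-fourths of those present (565); 3/4 of 565 = 423.75, rounded up to 424, so 424 needed; 419 in favor. Not satisfied.

Invalid — vote requirement not satisfied.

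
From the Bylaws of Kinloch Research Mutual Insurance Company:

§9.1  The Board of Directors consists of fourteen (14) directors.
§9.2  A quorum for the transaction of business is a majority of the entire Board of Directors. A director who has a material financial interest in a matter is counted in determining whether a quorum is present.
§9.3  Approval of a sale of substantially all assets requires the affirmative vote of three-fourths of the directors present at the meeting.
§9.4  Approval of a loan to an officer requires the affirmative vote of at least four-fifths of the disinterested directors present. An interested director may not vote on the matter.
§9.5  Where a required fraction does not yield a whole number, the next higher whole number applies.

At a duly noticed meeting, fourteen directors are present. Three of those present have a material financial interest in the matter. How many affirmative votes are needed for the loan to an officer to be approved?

9

The loan to an officer requires four-fifths of the disinterested directors present (14 − 3 = 11).
4/5 of 11 = 8.80, rounded up to 9.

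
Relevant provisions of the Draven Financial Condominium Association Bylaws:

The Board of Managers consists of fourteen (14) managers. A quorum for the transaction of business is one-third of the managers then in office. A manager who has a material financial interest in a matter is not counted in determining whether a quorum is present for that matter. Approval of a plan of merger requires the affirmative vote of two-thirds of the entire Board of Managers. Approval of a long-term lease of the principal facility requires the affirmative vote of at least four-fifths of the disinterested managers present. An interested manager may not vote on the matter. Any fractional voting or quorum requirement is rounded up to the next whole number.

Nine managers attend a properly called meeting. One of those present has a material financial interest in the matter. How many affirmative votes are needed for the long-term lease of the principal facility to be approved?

The long-term lease of the principal facility requires four-fifths of the disinterested managers present (9 − 1 = 8).
4/5 of 8 = 6.40, rounded up to 7.

7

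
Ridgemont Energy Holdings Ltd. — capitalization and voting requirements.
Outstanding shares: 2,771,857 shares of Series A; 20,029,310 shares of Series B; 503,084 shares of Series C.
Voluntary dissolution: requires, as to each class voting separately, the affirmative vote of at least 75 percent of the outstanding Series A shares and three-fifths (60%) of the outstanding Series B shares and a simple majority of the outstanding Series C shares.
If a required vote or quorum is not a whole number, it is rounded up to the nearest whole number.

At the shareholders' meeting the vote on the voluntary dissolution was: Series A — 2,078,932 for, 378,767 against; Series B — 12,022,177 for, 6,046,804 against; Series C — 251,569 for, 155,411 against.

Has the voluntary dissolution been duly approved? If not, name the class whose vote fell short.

Series A: 3/4 of 2771857 = 2078892.75, rounded up to 2078893; 2,078,893 required, 2,078,932 in favor — approved.
Series B: 3/5 of 20029310 = 12017586; 12,017,586 required, 12,022,177 in favor — approved.
Series C: a majority of 503084 is 251543; 251,543 required, 251,569 in favor — approved.

Approved — every class gave the required vote.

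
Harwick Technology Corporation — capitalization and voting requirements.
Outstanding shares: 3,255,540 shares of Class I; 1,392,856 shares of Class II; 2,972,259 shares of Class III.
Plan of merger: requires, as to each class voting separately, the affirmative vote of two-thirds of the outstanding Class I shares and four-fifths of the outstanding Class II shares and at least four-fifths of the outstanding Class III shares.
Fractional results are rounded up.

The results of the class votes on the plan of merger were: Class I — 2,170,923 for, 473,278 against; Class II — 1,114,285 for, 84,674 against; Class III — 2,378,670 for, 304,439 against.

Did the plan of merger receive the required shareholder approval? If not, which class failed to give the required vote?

Approved — every class gave the required vote.

Class I: 2/3 of 3255540 = 2170360; 2,170,360 required, 2,170,923 in favor — approved.
Class II: 4/5 of 1392856 = 1114284.80, rounded up to 1114285; 1,114,285 required, 1,114,285 in favor — approved.
Class III: 4/5 of 2972259 = 2377807.20, rounded up to 2377808; 2,377,808 required, 2,378,670 in favor — approved.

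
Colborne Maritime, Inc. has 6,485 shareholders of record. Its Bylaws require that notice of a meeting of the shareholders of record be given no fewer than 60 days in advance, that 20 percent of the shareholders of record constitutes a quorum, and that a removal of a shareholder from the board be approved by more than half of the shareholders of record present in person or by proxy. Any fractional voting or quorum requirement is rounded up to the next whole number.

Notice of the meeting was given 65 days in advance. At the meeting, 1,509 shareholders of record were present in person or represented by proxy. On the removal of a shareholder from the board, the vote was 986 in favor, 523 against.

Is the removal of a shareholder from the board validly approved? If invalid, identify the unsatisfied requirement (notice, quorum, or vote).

Notice: 65 days given; 60 required. Satisfied.
Quorum: 20% of 6,485 = 1,297; 1,509 present. Satisfied.
Vote: requires a majority of those present (1,509); a majority of 1509 is 755, so 755 needed; 986 in favor. Satisfied.

Valid — all requirements satisfied.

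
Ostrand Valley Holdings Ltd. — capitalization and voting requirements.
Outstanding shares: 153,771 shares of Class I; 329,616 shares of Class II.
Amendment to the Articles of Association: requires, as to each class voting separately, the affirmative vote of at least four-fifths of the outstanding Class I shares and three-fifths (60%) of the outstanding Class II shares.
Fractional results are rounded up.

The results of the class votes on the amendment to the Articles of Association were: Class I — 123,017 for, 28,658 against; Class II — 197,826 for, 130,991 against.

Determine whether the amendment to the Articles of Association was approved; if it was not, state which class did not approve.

Class I: 4/5 of 153771 = 123016.80, rounded up to 123017; 123,017 required, 123,017 in favor — approved.
Class II: 3/5 of 329616 = 197769.60, rounded up to 197770; 197,770 required, 197,826 in favor — approved.

Approved — every class gave the required vote.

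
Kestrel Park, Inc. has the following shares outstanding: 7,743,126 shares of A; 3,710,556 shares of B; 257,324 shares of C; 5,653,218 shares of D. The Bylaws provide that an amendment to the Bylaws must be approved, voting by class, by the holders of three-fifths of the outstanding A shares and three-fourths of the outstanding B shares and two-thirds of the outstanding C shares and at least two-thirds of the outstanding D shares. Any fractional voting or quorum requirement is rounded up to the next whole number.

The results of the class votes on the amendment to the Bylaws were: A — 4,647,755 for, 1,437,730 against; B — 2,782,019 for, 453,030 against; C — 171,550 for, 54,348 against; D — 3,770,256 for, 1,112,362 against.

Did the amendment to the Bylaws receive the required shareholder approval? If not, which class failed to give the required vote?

A: 3/5 of 7743126 = 4645875.60, rounded up to 4645876; 4,645,876 required, 4,647,755 in favor — approved.
B: 3/4 of 3710556 = 2782917; 2,782,917 required, 2,782,019 in favor — not approved.
C: 2/3 of 257324 = 171549.33, rounded up to 171550; 171,550 required, 171,550 in favor — approved.
D: 2/3 of 5653218 = 3768812; 3,768,812 required, 3,770,256 in favor — approved.

Not approved — the B shares did not give the required vote.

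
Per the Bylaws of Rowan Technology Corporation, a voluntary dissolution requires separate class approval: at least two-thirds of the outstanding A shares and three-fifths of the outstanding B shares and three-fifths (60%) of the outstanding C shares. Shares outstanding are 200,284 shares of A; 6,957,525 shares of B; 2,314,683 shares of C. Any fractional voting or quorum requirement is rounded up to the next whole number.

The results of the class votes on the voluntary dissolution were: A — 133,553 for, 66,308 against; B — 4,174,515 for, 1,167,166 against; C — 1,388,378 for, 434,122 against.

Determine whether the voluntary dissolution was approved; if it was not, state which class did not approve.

Not approved — the C shares did not give the required vote.

A: 2/3 of 200284 = 133522.67, rounded up to 133523; 133,523 required, 133,553 in favor — approved.
B: 3/5 of 6957525 = 4174515; 4,174,515 required, 4,174,515 in favor — approved.
C: 3/5 of 2314683 = 1388809.80, rounded up to 1388810; 1,388,810 required, 1,388,378 in favor — not approved.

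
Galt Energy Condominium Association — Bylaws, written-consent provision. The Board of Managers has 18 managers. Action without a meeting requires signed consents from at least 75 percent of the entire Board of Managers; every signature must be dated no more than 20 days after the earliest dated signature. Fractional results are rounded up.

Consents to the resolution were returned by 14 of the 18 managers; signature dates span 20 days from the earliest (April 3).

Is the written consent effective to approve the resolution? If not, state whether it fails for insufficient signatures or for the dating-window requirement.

Signatures required: at least 75 percent of 18 — 3/4 of 18 = 13.50, rounded up to 14, so 14 needed; 14 signed. Sufficient.
Dating window: the latest signature is 20 days after the earliest; the limit is 20 days. Within the window.

Effective — both the signature and dating-window requirements are satisfied.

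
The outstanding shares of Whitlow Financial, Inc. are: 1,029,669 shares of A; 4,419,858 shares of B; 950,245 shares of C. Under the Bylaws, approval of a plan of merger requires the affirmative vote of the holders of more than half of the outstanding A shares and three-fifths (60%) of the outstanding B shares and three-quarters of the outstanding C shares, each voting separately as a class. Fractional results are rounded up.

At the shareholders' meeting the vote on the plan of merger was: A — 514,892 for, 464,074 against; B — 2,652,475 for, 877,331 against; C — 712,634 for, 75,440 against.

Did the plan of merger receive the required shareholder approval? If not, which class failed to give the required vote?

A: a majority of 1029669 is 514835; 514,835 required, 514,892 in favor — approved.
B: 3/5 of 4419858 = 2651914.80, rounded up to 2651915; 2,651,915 required, 2,652,475 in favor — approved.
C: 3/4 of 950245 = 712683.75, rounded up to 712684; 712,684 required, 712,634 in favor — not approved.

Not approved — the C shares did not give the required vote.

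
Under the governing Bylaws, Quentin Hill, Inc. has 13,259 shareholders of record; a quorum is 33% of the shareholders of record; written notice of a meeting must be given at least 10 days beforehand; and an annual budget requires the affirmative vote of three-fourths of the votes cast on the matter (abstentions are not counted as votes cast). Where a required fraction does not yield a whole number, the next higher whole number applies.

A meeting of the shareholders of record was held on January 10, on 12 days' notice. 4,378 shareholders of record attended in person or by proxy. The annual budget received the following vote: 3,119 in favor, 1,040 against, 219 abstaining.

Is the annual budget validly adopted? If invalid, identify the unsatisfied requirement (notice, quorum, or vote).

Invalid — vote requirement not satisfied.

Notice: 12 days given; 10 required. Satisfied.
Quorum: 33% of 13,259 = 4,375.47, rounded up to 4,376; 4,378 present. Satisfied.
Vote: requires three-fourths of the votes cast (4,378 − 219 abstaining = 4,159); 3/4 of 4159 = 3119.25, rounded up to 3120, so 3,120 needed; 3,119 in favor. Not satisfied.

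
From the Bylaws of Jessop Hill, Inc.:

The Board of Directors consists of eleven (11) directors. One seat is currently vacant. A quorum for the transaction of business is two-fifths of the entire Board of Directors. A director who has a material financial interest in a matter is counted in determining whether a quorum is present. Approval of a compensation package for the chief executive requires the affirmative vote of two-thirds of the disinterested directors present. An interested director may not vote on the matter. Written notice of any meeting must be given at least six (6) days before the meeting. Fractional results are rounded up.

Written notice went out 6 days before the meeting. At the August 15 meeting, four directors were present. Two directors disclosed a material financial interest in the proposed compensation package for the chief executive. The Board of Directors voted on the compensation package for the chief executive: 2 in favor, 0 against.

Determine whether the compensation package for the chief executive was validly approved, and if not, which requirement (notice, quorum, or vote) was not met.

Invalid — quorum requirement not satisfied.

Notice: 6 days given; 6 required (6 ≥ 6). Satisfied.
Quorum: 4 present (interested directors count toward quorum); quorum is 5. Not satisfied.
Vote: the compensation package for the chief executive requires two-thirds of the disinterested directors present (4 − 2 = 2). 2/3 of 2 = 1.33, rounded up to 2, so 2 affirmative votes are needed; 2 voted in favor. Satisfied. (Moot — without a quorum no business can be validly transacted.)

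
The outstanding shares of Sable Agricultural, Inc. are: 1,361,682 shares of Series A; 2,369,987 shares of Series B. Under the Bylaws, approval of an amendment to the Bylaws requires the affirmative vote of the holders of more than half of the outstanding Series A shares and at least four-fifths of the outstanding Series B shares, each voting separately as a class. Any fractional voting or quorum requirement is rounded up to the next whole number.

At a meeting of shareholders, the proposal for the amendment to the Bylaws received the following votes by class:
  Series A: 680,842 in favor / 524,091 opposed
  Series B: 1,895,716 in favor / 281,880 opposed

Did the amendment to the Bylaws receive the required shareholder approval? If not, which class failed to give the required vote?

Series A: a majority of 1361682 is 680842; 680,842 required, 680,842 in favor — approved.
Series B: 4/5 of 2369987 = 1895989.60, rounded up to 1895990; 1,895,990 required, 1,895,716 in favor — not approved.

Not approved — the Series B shares did not give the required vote.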